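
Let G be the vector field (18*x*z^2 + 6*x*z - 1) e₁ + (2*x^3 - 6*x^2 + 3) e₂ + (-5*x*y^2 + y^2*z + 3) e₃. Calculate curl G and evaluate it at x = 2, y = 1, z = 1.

(∇×G)₁ = ∂G₃/∂y − ∂G₂/∂z = -10*x*y + 2*y*z
(∇×G)₂ = ∂G₁/∂z − ∂G₃/∂x = 36*x*z + 6*x + 5*y^2
(∇×G)₃ = ∂G₂/∂x − ∂G₁/∂y = 6*x^2 - 12*x
∇×G = (-10*x*y + 2*y*z, 36*x*z + 6*x + 5*y^2, 6*x^2 - 12*x)
At (2, 1, 1): (-18, 89, 0).

(-18, 89, 0)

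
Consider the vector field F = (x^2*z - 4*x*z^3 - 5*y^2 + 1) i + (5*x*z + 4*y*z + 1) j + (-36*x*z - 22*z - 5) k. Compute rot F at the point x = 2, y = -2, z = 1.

(-2, 16, -15)

(∇×F)₁ = ∂F₃/∂y − ∂F₂/∂z = -5*x - 4*y
(∇×F)₂ = ∂F₁/∂z − ∂F₃/∂x = x^2 - 12*x*z^2 + 36*z
(∇×F)₃ = ∂F₂/∂x − ∂F₁/∂y = 10*y + 5*z
∇×F = (-5*x - 4*y, x^2 - 12*x*z^2 + 36*z, 10*y + 5*z)
At (2, -2, 1): (-2, 16, -15).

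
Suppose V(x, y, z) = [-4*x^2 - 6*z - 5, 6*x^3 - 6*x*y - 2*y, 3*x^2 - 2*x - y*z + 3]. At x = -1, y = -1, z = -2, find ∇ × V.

(2, 2, 24)

(∇×V)₁ = ∂V₃/∂y − ∂V₂/∂z = -z
(∇×V)₂ = ∂V₁/∂z − ∂V₃/∂x = -6*x - 4
(∇×V)₃ = ∂V₂/∂x − ∂V₁/∂y = 18*x^2 - 6*y
∇×V = (-z, -6*x - 4, 18*x^2 - 6*y)
At (-1, -1, -2): (2, 2, 24).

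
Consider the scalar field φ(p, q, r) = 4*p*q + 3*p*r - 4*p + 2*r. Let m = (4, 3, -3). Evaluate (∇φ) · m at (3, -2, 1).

-33

∂φ/∂p = 4*q + 3*r - 4
∂φ/∂q = 4*p
∂φ/∂r = 3*p + 2
∇φ at (3, -2, 1) = (-9, 12, 11)
∇φ · m = (-9)(4) + (12)(3) + (11)(-3) = -33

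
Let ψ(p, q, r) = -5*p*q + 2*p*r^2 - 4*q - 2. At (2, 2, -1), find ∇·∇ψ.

8

∂²ψ/∂p² = 0
∂²ψ/∂q² = 0
∂²ψ/∂r² = 4*p
∇²ψ = 4*p
At (2, 2, -1): 8.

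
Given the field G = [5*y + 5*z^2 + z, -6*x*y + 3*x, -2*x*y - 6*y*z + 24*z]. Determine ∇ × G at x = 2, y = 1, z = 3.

(-22, 33, -8)

(∇×G)₁ = ∂G₃/∂y − ∂G₂/∂z = -2*x - 6*z
(∇×G)₂ = ∂G₁/∂z − ∂G₃/∂x = 2*y + 10*z + 1
(∇×G)₃ = ∂G₂/∂x − ∂G₁/∂y = -6*y - 2
∇×G = (-2*x - 6*z, 2*y + 10*z + 1, -6*y - 2)
At (2, 1, 3): (-22, 33, -8).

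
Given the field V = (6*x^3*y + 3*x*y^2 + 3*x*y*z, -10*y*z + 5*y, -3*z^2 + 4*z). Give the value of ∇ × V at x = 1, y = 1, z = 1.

(∇×V)₁ = ∂V₃/∂y − ∂V₂/∂z = 10*y
(∇×V)₂ = ∂V₁/∂z − ∂V₃/∂x = 3*x*y
(∇×V)₃ = ∂V₂/∂x − ∂V₁/∂y = -6*x^3 - 6*x*y - 3*x*z
∇×V = (10*y, 3*x*y, -6*x^3 - 6*x*y - 3*x*z)
At (1, 1, 1): (10, 3, -15).

(10, 3, -15)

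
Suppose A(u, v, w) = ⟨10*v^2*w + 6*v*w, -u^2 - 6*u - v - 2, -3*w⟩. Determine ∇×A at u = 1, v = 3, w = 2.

(∇×A)₁ = ∂A₃/∂v − ∂A₂/∂w = 0
(∇×A)₂ = ∂A₁/∂w − ∂A₃/∂u = 10*v^2 + 6*v
(∇×A)₃ = ∂A₂/∂u − ∂A₁/∂v = -2*u - 20*v*w - 6*w - 6
∇×A = (0, 10*v^2 + 6*v, -2*u - 20*v*w - 6*w - 6)
At (1, 3, 2): (0, 108, -140).

(0, 108, -140)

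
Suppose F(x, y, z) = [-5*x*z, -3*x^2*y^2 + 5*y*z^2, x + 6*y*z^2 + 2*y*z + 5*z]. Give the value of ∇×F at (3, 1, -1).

(14, -16, -18)

(∇×F)₁ = ∂F₃/∂y − ∂F₂/∂z = -10*y*z + 6*z^2 + 2*z
(∇×F)₂ = ∂F₁/∂z − ∂F₃/∂x = -5*x - 1
(∇×F)₃ = ∂F₂/∂x − ∂F₁/∂y = -6*x*y^2
∇×F = (-10*y*z + 6*z^2 + 2*z, -5*x - 1, -6*x*y^2)
At (3, 1, -1): (14, -16, -18).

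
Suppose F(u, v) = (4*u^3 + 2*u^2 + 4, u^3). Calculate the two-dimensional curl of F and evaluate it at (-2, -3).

∂F₂/∂u = 3*u^2
∂F₁/∂v = 0
Scalar curl = 3*u^2
At (-2, -3): 12.

12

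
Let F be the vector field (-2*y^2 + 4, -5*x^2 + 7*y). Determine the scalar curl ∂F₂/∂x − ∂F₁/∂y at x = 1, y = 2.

-2

∂F₂/∂x = -10*x
∂F₁/∂y = -4*y
Scalar curl = -10*x + 4*y
At (1, 2): -2.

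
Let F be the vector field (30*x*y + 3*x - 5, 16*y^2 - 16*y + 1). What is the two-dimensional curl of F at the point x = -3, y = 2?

90

∂F₂/∂x = 0
∂F₁/∂y = 30*x
Scalar curl = -30*x
At (-3, 2): 90.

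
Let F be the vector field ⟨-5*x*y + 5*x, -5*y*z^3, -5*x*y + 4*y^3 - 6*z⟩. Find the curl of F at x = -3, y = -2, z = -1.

(33, -10, -15)

(∇×F)₁ = ∂F₃/∂y − ∂F₂/∂z = -5*x + 12*y^2 + 15*y*z^2
(∇×F)₂ = ∂F₁/∂z − ∂F₃/∂x = 5*y
(∇×F)₃ = ∂F₂/∂x − ∂F₁/∂y = 5*x
∇×F = (-5*x + 12*y^2 + 15*y*z^2, 5*y, 5*x)
At (-3, -2, -1): (33, -10, -15).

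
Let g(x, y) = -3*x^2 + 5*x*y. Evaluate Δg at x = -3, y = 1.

∂²g/∂x² = -6
∂²g/∂y² = 0
∇²g = -6
At (-3, 1): -6.

-6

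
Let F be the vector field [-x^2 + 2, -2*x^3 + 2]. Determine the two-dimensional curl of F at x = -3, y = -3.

∂F₂/∂x = -6*x^2
∂F₁/∂y = 0
Scalar curl = -6*x^2
At (-3, -3): -54.

-54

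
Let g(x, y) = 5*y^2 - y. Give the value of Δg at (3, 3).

∂²g/∂x² = 0
∂²g/∂y² = 10
∇²g = 10
At (3, 3): 10.

10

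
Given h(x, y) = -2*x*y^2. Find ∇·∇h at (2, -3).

-8

∂²h/∂x² = 0
∂²h/∂y² = -4*x
∇²h = -4*x
At (2, -3): -8.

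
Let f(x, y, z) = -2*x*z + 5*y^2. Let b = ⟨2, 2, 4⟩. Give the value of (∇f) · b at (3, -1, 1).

∂f/∂x = -2*z
∂f/∂y = 10*y
∂f/∂z = -2*x
∇f at (3, -1, 1) = (-2, -10, -6)
∇f · b = (-2)(2) + (-10)(2) + (-6)(4) = -48

-48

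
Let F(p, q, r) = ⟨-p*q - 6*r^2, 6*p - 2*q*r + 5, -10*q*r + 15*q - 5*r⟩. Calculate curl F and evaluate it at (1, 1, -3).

(∇×F)₁ = ∂F₃/∂q − ∂F₂/∂r = 2*q - 10*r + 15
(∇×F)₂ = ∂F₁/∂r − ∂F₃/∂p = -12*r
(∇×F)₃ = ∂F₂/∂p − ∂F₁/∂q = p + 6
∇×F = (2*q - 10*r + 15, -12*r, p + 6)
At (1, 1, -3): (47, 36, 7).

(47, 36, 7)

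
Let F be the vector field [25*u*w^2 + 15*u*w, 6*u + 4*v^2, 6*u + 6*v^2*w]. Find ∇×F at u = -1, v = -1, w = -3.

(36, 129, 6)

(∇×F)₁ = ∂F₃/∂v − ∂F₂/∂w = 12*v*w
(∇×F)₂ = ∂F₁/∂w − ∂F₃/∂u = 50*u*w + 15*u - 6
(∇×F)₃ = ∂F₂/∂u − ∂F₁/∂v = 6
∇×F = (12*v*w, 50*u*w + 15*u - 6, 6)
At (-1, -1, -3): (36, 129, 6).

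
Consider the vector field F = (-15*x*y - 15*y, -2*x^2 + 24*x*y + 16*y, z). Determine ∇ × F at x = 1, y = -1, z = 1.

(∇×F)₁ = ∂F₃/∂y − ∂F₂/∂z = 0
(∇×F)₂ = ∂F₁/∂z − ∂F₃/∂x = 0
(∇×F)₃ = ∂F₂/∂x − ∂F₁/∂y = 11*x + 24*y + 15
∇×F = (0, 0, 11*x + 24*y + 15)
At (1, -1, 1): (0, 0, 2).

(0, 0, 2)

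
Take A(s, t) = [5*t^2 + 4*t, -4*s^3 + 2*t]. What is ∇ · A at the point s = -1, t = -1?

2

∂A₁/∂s = 0
∂A₂/∂t = 2
∇·A = 2
At (-1, -1): 2.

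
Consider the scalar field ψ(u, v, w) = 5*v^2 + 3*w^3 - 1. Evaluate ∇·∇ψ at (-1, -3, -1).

∂²ψ/∂u² = 0
∂²ψ/∂v² = 10
∂²ψ/∂w² = 18*w
∇²ψ = 18*w + 10
At (-1, -3, -1): -8.

-8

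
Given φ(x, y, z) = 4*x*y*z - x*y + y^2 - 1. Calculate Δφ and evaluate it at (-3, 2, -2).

2

∂²φ/∂x² = 0
∂²φ/∂y² = 2
∂²φ/∂z² = 0
∇²φ = 2
At (-3, 2, -2): 2.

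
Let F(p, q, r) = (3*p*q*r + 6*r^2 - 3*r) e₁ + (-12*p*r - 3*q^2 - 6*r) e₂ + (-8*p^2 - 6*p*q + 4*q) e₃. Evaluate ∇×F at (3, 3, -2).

(28, 66, 42)

(∇×F)₁ = ∂F₃/∂q − ∂F₂/∂r = 6*p + 10
(∇×F)₂ = ∂F₁/∂r − ∂F₃/∂p = 3*p*q + 16*p + 6*q + 12*r - 3
(∇×F)₃ = ∂F₂/∂p − ∂F₁/∂q = -3*p*r - 12*r
∇×F = (6*p + 10, 3*p*q + 16*p + 6*q + 12*r - 3, -3*p*r - 12*r)
At (3, 3, -2): (28, 66, 42).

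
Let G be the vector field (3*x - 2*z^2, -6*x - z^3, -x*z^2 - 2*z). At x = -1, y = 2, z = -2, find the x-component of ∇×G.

(∇×G)_1 = ∂G₃/∂y − ∂G₂/∂z
= 0 − (-3*z^2)
= 3*z^2
At (-1, 2, -2): 12.

12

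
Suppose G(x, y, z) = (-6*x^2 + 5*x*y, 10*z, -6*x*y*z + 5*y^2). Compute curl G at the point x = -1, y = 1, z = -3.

(-18, -18, 5)

(∇×G)₁ = ∂G₃/∂y − ∂G₂/∂z = -6*x*z + 10*y - 10
(∇×G)₂ = ∂G₁/∂z − ∂G₃/∂x = 6*y*z
(∇×G)₃ = ∂G₂/∂x − ∂G₁/∂y = -5*x
∇×G = (-6*x*z + 10*y - 10, 6*y*z, -5*x)
At (-1, 1, -3): (-18, -18, 5).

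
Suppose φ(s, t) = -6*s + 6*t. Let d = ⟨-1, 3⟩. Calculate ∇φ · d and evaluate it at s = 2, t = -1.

24

∂φ/∂s = -6
∂φ/∂t = 6
∇φ at (2, -1) = (-6, 6)
∇φ · d = (-6)(-1) + (6)(3) = 24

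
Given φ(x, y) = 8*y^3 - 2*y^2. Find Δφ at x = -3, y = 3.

140

∂²φ/∂x² = 0
∂²φ/∂y² = 4*(12*y - 1)
∇²φ = 48*y - 4
At (-3, 3): 140.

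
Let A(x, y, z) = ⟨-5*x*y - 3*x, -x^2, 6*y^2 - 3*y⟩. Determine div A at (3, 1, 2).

∂A₁/∂x = -5*y - 3
∂A₂/∂y = 0
∂A₃/∂z = 0
∇·A = -5*y - 3
At (3, 1, 2): -8.

-8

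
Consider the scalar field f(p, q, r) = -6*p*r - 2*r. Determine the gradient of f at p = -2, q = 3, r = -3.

(18, 0, 10)

∂f/∂p = -6*r
∂f/∂q = 0
∂f/∂r = -6*p - 2
∇f = (-6*r, 0, -6*p - 2)
At (-2, 3, -3): (18, 0, 10).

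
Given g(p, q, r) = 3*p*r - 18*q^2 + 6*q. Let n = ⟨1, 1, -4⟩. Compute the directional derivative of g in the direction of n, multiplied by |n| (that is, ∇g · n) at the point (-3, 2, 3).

∂g/∂p = 3*r
∂g/∂q = -36*q + 6
∂g/∂r = 3*p
∇g at (-3, 2, 3) = (9, -66, -9)
∇g · n = (9)(1) + (-66)(1) + (-9)(-4) = -21

-21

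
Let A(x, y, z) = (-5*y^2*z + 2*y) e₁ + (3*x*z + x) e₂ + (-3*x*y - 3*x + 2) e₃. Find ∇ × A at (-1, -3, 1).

(∇×A)₁ = ∂A₃/∂y − ∂A₂/∂z = -6*x
(∇×A)₂ = ∂A₁/∂z − ∂A₃/∂x = -5*y^2 + 3*y + 3
(∇×A)₃ = ∂A₂/∂x − ∂A₁/∂y = 10*y*z + 3*z - 1
∇×A = (-6*x, -5*y^2 + 3*y + 3, 10*y*z + 3*z - 1)
At (-1, -3, 1): (6, -51, -28).

(6, -51, -28)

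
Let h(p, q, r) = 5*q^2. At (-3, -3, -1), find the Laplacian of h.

∂²h/∂p² = 0
∂²h/∂q² = 10
∂²h/∂r² = 0
∇²h = 10
At (-3, -3, -1): 10.

10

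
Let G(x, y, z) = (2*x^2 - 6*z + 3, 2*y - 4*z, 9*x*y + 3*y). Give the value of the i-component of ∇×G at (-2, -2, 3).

(∇×G)_1 = ∂G₃/∂y − ∂G₂/∂z
= 9*x + 3 − (-4)
= 9*x + 7
At (-2, -2, 3): -11.

-11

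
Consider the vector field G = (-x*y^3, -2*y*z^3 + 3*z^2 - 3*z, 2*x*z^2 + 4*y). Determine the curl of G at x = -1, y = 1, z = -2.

(43, -8, -3)

(∇×G)₁ = ∂G₃/∂y − ∂G₂/∂z = 6*y*z^2 - 6*z + 7
(∇×G)₂ = ∂G₁/∂z − ∂G₃/∂x = -2*z^2
(∇×G)₃ = ∂G₂/∂x − ∂G₁/∂y = 3*x*y^2
∇×G = (6*y*z^2 - 6*z + 7, -2*z^2, 3*x*y^2)
At (-1, 1, -2): (43, -8, -3).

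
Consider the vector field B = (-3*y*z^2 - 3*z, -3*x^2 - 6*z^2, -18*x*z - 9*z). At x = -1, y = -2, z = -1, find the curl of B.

(∇×B)₁ = ∂B₃/∂y − ∂B₂/∂z = 12*z
(∇×B)₂ = ∂B₁/∂z − ∂B₃/∂x = -6*y*z + 18*z - 3
(∇×B)₃ = ∂B₂/∂x − ∂B₁/∂y = -6*x + 3*z^2
∇×B = (12*z, -6*y*z + 18*z - 3, -6*x + 3*z^2)
At (-1, -2, -1): (-12, -33, 9).

(-12, -33, 9)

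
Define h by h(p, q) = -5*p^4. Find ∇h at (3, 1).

∂h/∂p = -20*p^3
∂h/∂q = 0
∇h = (-20*p^3, 0)
At (3, 1): (-540, 0).

(-540, 0)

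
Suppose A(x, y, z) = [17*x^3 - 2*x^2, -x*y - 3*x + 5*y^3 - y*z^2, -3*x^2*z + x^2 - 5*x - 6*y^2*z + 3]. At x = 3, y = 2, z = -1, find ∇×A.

(∇×A)₁ = ∂A₃/∂y − ∂A₂/∂z = -10*y*z
(∇×A)₂ = ∂A₁/∂z − ∂A₃/∂x = 6*x*z - 2*x + 5
(∇×A)₃ = ∂A₂/∂x − ∂A₁/∂y = -y - 3
∇×A = (-10*y*z, 6*x*z - 2*x + 5, -y - 3)
At (3, 2, -1): (20, -19, -5).

(20, -19, -5)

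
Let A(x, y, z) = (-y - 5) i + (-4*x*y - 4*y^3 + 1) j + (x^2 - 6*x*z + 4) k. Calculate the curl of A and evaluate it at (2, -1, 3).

(0, 14, 5)

(∇×A)₁ = ∂A₃/∂y − ∂A₂/∂z = 0
(∇×A)₂ = ∂A₁/∂z − ∂A₃/∂x = -2*x + 6*z
(∇×A)₃ = ∂A₂/∂x − ∂A₁/∂y = -4*y + 1
∇×A = (0, -2*x + 6*z, -4*y + 1)
At (2, -1, 3): (0, 14, 5).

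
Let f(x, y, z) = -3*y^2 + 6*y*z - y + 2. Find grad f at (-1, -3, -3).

(0, -1, -18)

∂f/∂x = 0
∂f/∂y = -6*y + 6*z - 1
∂f/∂z = 6*y
∇f = (0, -6*y + 6*z - 1, 6*y)
At (-1, -3, -3): (0, -1, -18).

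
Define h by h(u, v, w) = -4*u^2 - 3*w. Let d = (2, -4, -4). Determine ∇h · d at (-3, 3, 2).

∂h/∂u = -8*u
∂h/∂v = 0
∂h/∂w = -3
∇h at (-3, 3, 2) = (24, 0, -3)
∇h · d = (24)(2) + (0)(-4) + (-3)(-4) = 60

60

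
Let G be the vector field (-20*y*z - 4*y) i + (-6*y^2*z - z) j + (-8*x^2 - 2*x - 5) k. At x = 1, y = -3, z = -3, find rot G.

(∇×G)₁ = ∂G₃/∂y − ∂G₂/∂z = 6*y^2 + 1
(∇×G)₂ = ∂G₁/∂z − ∂G₃/∂x = 16*x - 20*y + 2
(∇×G)₃ = ∂G₂/∂x − ∂G₁/∂y = 20*z + 4
∇×G = (6*y^2 + 1, 16*x - 20*y + 2, 20*z + 4)
At (1, -3, -3): (55, 78, -56).

(55, 78, -56)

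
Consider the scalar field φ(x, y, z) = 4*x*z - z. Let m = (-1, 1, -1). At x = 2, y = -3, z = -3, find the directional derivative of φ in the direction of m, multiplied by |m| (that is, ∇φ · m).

5

∂φ/∂x = 4*z
∂φ/∂y = 0
∂φ/∂z = 4*x - 1
∇φ at (2, -3, -3) = (-12, 0, 7)
∇φ · m = (-12)(-1) + (0)(1) + (7)(-1) = 5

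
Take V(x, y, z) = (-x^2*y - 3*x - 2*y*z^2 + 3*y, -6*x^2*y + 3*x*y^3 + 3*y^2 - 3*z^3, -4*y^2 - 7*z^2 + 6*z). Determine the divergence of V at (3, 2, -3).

∂V₁/∂x = -2*x*y - 3
∂V₂/∂y = -6*x^2 + 9*x*y^2 + 6*y
∂V₃/∂z = -14*z + 6
∇·V = -6*x^2 + 9*x*y^2 - 2*x*y + 6*y - 14*z + 3
At (3, 2, -3): 99.

99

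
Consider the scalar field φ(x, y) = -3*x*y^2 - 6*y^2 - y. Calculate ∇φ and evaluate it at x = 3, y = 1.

∂φ/∂x = -3*y^2
∂φ/∂y = -6*x*y - 12*y - 1
∇φ = (-3*y^2, -6*x*y - 12*y - 1)
At (3, 1): (-3, -31).

(-3, -31)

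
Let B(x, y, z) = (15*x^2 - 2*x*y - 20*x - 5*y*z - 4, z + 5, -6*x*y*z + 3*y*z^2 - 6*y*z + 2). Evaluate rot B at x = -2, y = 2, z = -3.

(∇×B)₁ = ∂B₃/∂y − ∂B₂/∂z = -6*x*z + 3*z^2 - 6*z - 1
(∇×B)₂ = ∂B₁/∂z − ∂B₃/∂x = 6*y*z - 5*y
(∇×B)₃ = ∂B₂/∂x − ∂B₁/∂y = 2*x + 5*z
∇×B = (-6*x*z + 3*z^2 - 6*z - 1, 6*y*z - 5*y, 2*x + 5*z)
At (-2, 2, -3): (8, -46, -19).

(8, -46, -19)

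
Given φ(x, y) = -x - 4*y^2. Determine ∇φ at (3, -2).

∂φ/∂x = -1
∂φ/∂y = -8*y
∇φ = (-1, -8*y)
At (3, -2): (-1, 16).

(-1, 16)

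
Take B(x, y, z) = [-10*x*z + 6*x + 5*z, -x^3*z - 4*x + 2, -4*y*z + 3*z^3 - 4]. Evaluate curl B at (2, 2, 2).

(0, -15, -28)

(∇×B)₁ = ∂B₃/∂y − ∂B₂/∂z = x^3 - 4*z
(∇×B)₂ = ∂B₁/∂z − ∂B₃/∂x = -10*x + 5
(∇×B)₃ = ∂B₂/∂x − ∂B₁/∂y = -3*x^2*z - 4
∇×B = (x^3 - 4*z, -10*x + 5, -3*x^2*z - 4)
At (2, 2, 2): (0, -15, -28).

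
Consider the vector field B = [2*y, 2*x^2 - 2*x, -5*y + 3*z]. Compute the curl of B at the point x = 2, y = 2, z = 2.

(-5, 0, 4)

(∇×B)₁ = ∂B₃/∂y − ∂B₂/∂z = -5
(∇×B)₂ = ∂B₁/∂z − ∂B₃/∂x = 0
(∇×B)₃ = ∂B₂/∂x − ∂B₁/∂y = 4*x - 4
∇×B = (-5, 0, 4*x - 4)
At (2, 2, 2): (-5, 0, 4).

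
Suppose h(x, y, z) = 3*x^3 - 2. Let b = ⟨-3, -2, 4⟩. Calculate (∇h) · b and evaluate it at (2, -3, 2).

∂h/∂x = 9*x^2
∂h/∂y = 0
∂h/∂z = 0
∇h at (2, -3, 2) = (36, 0, 0)
∇h · b = (36)(-3) + (0)(-2) + (0)(4) = -108

-108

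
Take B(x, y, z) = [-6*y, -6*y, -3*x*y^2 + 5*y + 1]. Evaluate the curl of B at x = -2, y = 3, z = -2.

(∇×B)₁ = ∂B₃/∂y − ∂B₂/∂z = -6*x*y + 5
(∇×B)₂ = ∂B₁/∂z − ∂B₃/∂x = 3*y^2
(∇×B)₃ = ∂B₂/∂x − ∂B₁/∂y = 6
∇×B = (-6*x*y + 5, 3*y^2, 6)
At (-2, 3, -2): (41, 27, 6).

(41, 27, 6)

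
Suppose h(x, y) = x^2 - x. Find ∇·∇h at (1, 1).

∂²h/∂x² = 2
∂²h/∂y² = 0
∇²h = 2
At (1, 1): 2.

2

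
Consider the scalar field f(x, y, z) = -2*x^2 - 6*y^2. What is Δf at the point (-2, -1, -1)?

∂²f/∂x² = -4
∂²f/∂y² = -12
∂²f/∂z² = 0
∇²f = -16
At (-2, -1, -1): -16.

-16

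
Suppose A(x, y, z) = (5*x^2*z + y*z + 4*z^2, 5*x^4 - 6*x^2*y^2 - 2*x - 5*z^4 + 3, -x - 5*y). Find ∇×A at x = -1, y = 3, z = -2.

(∇×A)₁ = ∂A₃/∂y − ∂A₂/∂z = 20*z^3 - 5
(∇×A)₂ = ∂A₁/∂z − ∂A₃/∂x = 5*x^2 + y + 8*z + 1
(∇×A)₃ = ∂A₂/∂x − ∂A₁/∂y = 20*x^3 - 12*x*y^2 - z - 2
∇×A = (20*z^3 - 5, 5*x^2 + y + 8*z + 1, 20*x^3 - 12*x*y^2 - z - 2)
At (-1, 3, -2): (-165, -7, 88).

(-165, -7, 88)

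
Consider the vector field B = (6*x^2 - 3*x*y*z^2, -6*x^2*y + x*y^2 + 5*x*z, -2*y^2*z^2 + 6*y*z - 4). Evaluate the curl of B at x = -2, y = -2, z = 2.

(54, -48, -58)

(∇×B)₁ = ∂B₃/∂y − ∂B₂/∂z = -5*x - 4*y*z^2 + 6*z
(∇×B)₂ = ∂B₁/∂z − ∂B₃/∂x = -6*x*y*z
(∇×B)₃ = ∂B₂/∂x − ∂B₁/∂y = -12*x*y + 3*x*z^2 + y^2 + 5*z
∇×B = (-5*x - 4*y*z^2 + 6*z, -6*x*y*z, -12*x*y + 3*x*z^2 + y^2 + 5*z)
At (-2, -2, 2): (54, -48, -58).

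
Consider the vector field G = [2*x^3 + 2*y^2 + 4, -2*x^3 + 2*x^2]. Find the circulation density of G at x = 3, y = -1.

∂G₂/∂x = -6*x^2 + 4*x
∂G₁/∂y = 4*y
Scalar curl = -6*x^2 + 4*x - 4*y
At (3, -1): -38.

-38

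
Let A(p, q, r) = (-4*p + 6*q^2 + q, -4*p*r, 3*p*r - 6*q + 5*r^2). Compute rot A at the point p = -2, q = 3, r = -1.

(∇×A)₁ = ∂A₃/∂q − ∂A₂/∂r = 4*p - 6
(∇×A)₂ = ∂A₁/∂r − ∂A₃/∂p = -3*r
(∇×A)₃ = ∂A₂/∂p − ∂A₁/∂q = -12*q - 4*r - 1
∇×A = (4*p - 6, -3*r, -12*q - 4*r - 1)
At (-2, 3, -1): (-14, 3, -33).

(-14, 3, -33)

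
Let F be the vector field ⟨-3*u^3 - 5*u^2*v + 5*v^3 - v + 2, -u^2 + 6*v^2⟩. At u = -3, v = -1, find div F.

-123

∂F₁/∂u = -9*u^2 - 10*u*v
∂F₂/∂v = 12*v
∇·F = -9*u^2 - 10*u*v + 12*v
At (-3, -1): -123.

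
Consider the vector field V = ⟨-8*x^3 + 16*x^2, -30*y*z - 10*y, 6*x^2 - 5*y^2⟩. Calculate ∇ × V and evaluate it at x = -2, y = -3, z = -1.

(-60, 24, 0)

(∇×V)₁ = ∂V₃/∂y − ∂V₂/∂z = 20*y
(∇×V)₂ = ∂V₁/∂z − ∂V₃/∂x = -12*x
(∇×V)₃ = ∂V₂/∂x − ∂V₁/∂y = 0
∇×V = (20*y, -12*x, 0)
At (-2, -3, -1): (-60, 24, 0).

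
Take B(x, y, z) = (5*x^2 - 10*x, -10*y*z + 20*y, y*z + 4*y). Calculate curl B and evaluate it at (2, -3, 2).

(∇×B)₁ = ∂B₃/∂y − ∂B₂/∂z = 10*y + z + 4
(∇×B)₂ = ∂B₁/∂z − ∂B₃/∂x = 0
(∇×B)₃ = ∂B₂/∂x − ∂B₁/∂y = 0
∇×B = (10*y + z + 4, 0, 0)
At (2, -3, 2): (-24, 0, 0).

(-24, 0, 0)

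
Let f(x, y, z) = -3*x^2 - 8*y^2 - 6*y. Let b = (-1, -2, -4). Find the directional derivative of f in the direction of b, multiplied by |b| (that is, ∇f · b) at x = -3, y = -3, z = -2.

-102

∂f/∂x = -6*x
∂f/∂y = -16*y - 6
∂f/∂z = 0
∇f at (-3, -3, -2) = (18, 42, 0)
∇f · b = (18)(-1) + (42)(-2) + (0)(-4) = -102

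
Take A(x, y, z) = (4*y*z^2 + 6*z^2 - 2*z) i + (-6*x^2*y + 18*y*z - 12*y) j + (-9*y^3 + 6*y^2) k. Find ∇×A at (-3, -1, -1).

(-21, -6, -40)

(∇×A)₁ = ∂A₃/∂y − ∂A₂/∂z = -27*y^2 - 6*y
(∇×A)₂ = ∂A₁/∂z − ∂A₃/∂x = 8*y*z + 12*z - 2
(∇×A)₃ = ∂A₂/∂x − ∂A₁/∂y = -12*x*y - 4*z^2
∇×A = (-27*y^2 - 6*y, 8*y*z + 12*z - 2, -12*x*y - 4*z^2)
At (-3, -1, -1): (-21, -6, -40).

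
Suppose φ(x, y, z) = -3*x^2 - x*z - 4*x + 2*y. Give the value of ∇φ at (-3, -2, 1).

(13, 2, 3)

∂φ/∂x = -6*x - z - 4
∂φ/∂y = 2
∂φ/∂z = -x
∇φ = (-6*x - z - 4, 2, -x)
At (-3, -2, 1): (13, 2, 3).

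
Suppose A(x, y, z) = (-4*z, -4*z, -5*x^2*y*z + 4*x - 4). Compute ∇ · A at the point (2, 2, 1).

-40

∂A₁/∂x = 0
∂A₂/∂y = 0
∂A₃/∂z = -5*x^2*y
∇·A = -5*x^2*y
At (2, 2, 1): -40.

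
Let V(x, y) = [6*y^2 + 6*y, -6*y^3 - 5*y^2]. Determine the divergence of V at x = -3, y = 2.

∂V₁/∂x = 0
∂V₂/∂y = -18*y^2 - 10*y
∇·V = -18*y^2 - 10*y
At (-3, 2): -92.

-92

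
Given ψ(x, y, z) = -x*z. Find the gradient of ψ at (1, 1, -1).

(1, 0, -1)

∂ψ/∂x = -z
∂ψ/∂y = 0
∂ψ/∂z = -x
∇ψ = (-z, 0, -x)
At (1, 1, -1): (1, 0, -1).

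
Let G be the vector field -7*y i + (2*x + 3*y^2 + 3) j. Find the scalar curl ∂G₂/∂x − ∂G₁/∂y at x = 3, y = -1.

∂G₂/∂x = 2
∂G₁/∂y = -7
Scalar curl = 9
At (3, -1): 9.

9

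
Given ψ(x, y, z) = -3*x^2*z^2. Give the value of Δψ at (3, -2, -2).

∂²ψ/∂x² = -6*z^2
∂²ψ/∂y² = 0
∂²ψ/∂z² = -6*x^2
∇²ψ = -6*x^2 - 6*z^2
At (3, -2, -2): -78.

-78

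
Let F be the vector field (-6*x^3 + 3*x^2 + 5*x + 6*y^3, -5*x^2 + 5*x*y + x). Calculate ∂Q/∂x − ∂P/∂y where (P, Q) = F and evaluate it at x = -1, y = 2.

∂F₂/∂x = -10*x + 5*y + 1
∂F₁/∂y = 18*y^2
Scalar curl = -10*x - 18*y^2 + 5*y + 1
At (-1, 2): -51.

-51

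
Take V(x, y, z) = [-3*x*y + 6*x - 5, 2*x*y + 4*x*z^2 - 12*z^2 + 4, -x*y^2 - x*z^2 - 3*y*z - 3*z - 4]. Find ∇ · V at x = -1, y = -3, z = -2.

15

∂V₁/∂x = -3*y + 6
∂V₂/∂y = 2*x
∂V₃/∂z = -2*x*z - 3*y - 3
∇·V = -2*x*z + 2*x - 6*y + 3
At (-1, -3, -2): 15.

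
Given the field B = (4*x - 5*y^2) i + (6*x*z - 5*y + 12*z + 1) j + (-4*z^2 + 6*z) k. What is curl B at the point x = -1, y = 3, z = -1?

(∇×B)₁ = ∂B₃/∂y − ∂B₂/∂z = -6*x - 12
(∇×B)₂ = ∂B₁/∂z − ∂B₃/∂x = 0
(∇×B)₃ = ∂B₂/∂x − ∂B₁/∂y = 10*y + 6*z
∇×B = (-6*x - 12, 0, 10*y + 6*z)
At (-1, 3, -1): (-6, 0, 24).

(-6, 0, 24)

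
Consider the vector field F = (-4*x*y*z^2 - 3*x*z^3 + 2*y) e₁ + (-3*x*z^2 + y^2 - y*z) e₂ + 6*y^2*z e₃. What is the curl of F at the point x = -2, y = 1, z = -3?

(∇×F)₁ = ∂F₃/∂y − ∂F₂/∂z = 6*x*z + 12*y*z + y
(∇×F)₂ = ∂F₁/∂z − ∂F₃/∂x = -8*x*y*z - 9*x*z^2
(∇×F)₃ = ∂F₂/∂x − ∂F₁/∂y = 4*x*z^2 - 3*z^2 - 2
∇×F = (6*x*z + 12*y*z + y, -8*x*y*z - 9*x*z^2, 4*x*z^2 - 3*z^2 - 2)
At (-2, 1, -3): (1, 114, -101).

(1, 114, -101)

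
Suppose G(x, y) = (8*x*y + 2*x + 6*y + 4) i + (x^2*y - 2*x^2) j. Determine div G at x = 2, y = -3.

-18

∂G₁/∂x = 8*y + 2
∂G₂/∂y = x^2
∇·G = x^2 + 8*y + 2
At (2, -3): -18.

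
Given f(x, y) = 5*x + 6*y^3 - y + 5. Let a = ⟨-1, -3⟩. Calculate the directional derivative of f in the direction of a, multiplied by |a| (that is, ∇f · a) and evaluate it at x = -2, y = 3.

-488

∂f/∂x = 5
∂f/∂y = 18*y^2 - 1
∇f at (-2, 3) = (5, 161)
∇f · a = (5)(-1) + (161)(-3) = -488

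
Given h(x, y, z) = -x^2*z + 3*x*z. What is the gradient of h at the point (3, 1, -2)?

∂h/∂x = -2*x*z + 3*z
∂h/∂y = 0
∂h/∂z = -x^2 + 3*x
∇h = (-2*x*z + 3*z, 0, -x^2 + 3*x)
At (3, 1, -2): (6, 0, 0).

(6, 0, 0)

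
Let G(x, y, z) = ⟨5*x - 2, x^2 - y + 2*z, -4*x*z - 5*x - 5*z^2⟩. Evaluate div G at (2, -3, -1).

∂G₁/∂x = 5
∂G₂/∂y = -1
∂G₃/∂z = -4*x - 10*z
∇·G = -4*x - 10*z + 4
At (2, -3, -1): 6.

6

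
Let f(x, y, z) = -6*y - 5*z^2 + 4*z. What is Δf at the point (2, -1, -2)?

∂²f/∂x² = 0
∂²f/∂y² = 0
∂²f/∂z² = -10
∇²f = -10
At (2, -1, -2): -10.

-10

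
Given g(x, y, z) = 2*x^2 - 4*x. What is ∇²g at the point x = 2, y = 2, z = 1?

∂²g/∂x² = 4
∂²g/∂y² = 0
∂²g/∂z² = 0
∇²g = 4
At (2, 2, 1): 4.

4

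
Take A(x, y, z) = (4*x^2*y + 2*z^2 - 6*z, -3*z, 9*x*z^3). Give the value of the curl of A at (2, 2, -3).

(3, 225, -16)

(∇×A)₁ = ∂A₃/∂y − ∂A₂/∂z = 3
(∇×A)₂ = ∂A₁/∂z − ∂A₃/∂x = -9*z^3 + 4*z - 6
(∇×A)₃ = ∂A₂/∂x − ∂A₁/∂y = -4*x^2
∇×A = (3, -9*z^3 + 4*z - 6, -4*x^2)
At (2, 2, -3): (3, 225, -16).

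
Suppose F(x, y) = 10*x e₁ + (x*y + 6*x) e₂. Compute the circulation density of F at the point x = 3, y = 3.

9

∂F₂/∂x = y + 6
∂F₁/∂y = 0
Scalar curl = y + 6
At (3, 3): 9.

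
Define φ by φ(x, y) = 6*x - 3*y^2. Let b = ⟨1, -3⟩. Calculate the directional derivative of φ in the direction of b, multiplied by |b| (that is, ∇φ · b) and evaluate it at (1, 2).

∂φ/∂x = 6
∂φ/∂y = -6*y
∇φ at (1, 2) = (6, -12)
∇φ · b = (6)(1) + (-12)(-3) = 42

42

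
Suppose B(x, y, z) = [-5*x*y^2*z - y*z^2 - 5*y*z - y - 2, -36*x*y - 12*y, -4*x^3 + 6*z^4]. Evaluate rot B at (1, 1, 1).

(∇×B)₁ = ∂B₃/∂y − ∂B₂/∂z = 0
(∇×B)₂ = ∂B₁/∂z − ∂B₃/∂x = 12*x^2 - 5*x*y^2 - 2*y*z - 5*y
(∇×B)₃ = ∂B₂/∂x − ∂B₁/∂y = 10*x*y*z - 36*y + z^2 + 5*z + 1
∇×B = (0, 12*x^2 - 5*x*y^2 - 2*y*z - 5*y, 10*x*y*z - 36*y + z^2 + 5*z + 1)
At (1, 1, 1): (0, 0, -19).

(0, 0, -19)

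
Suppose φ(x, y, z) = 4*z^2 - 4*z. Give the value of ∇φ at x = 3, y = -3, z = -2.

∂φ/∂x = 0
∂φ/∂y = 0
∂φ/∂z = 8*z - 4
∇φ = (0, 0, 8*z - 4)
At (3, -3, -2): (0, 0, -20).

(0, 0, -20)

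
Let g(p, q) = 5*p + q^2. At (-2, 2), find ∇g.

(5, 4)

∂g/∂p = 5
∂g/∂q = 2*q
∇g = (5, 2*q)
At (-2, 2): (5, 4).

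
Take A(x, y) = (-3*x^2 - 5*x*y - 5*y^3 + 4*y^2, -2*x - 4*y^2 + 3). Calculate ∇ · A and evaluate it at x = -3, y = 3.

-21

∂A₁/∂x = -6*x - 5*y
∂A₂/∂y = -8*y
∇·A = -6*x - 13*y
At (-3, 3): -21.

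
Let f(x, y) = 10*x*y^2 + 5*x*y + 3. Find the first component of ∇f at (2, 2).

50

(∇f)_1 = ∂f/∂x = 10*y^2 + 5*y
At (2, 2): 50.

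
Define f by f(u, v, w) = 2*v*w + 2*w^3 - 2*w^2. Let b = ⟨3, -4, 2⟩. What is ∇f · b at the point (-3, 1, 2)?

∂f/∂u = 0
∂f/∂v = 2*w
∂f/∂w = 2*v + 6*w^2 - 4*w
∇f at (-3, 1, 2) = (0, 4, 18)
∇f · b = (0)(3) + (4)(-4) + (18)(2) = 20

20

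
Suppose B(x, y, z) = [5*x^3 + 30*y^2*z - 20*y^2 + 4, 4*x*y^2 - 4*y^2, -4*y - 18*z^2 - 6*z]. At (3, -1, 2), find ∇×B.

(∇×B)₁ = ∂B₃/∂y − ∂B₂/∂z = -4
(∇×B)₂ = ∂B₁/∂z − ∂B₃/∂x = 30*y^2
(∇×B)₃ = ∂B₂/∂x − ∂B₁/∂y = 4*y^2 - 60*y*z + 40*y
∇×B = (-4, 30*y^2, 4*y^2 - 60*y*z + 40*y)
At (3, -1, 2): (-4, 30, 84).

(-4, 30, 84)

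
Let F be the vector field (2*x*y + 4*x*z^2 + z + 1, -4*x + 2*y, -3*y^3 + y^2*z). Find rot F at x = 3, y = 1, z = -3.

(-15, -71, -10)

(∇×F)₁ = ∂F₃/∂y − ∂F₂/∂z = -9*y^2 + 2*y*z
(∇×F)₂ = ∂F₁/∂z − ∂F₃/∂x = 8*x*z + 1
(∇×F)₃ = ∂F₂/∂x − ∂F₁/∂y = -2*x - 4
∇×F = (-9*y^2 + 2*y*z, 8*x*z + 1, -2*x - 4)
At (3, 1, -3): (-15, -71, -10).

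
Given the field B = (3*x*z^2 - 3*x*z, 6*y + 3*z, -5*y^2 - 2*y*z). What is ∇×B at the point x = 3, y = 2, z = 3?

(-29, 45, 0)

(∇×B)₁ = ∂B₃/∂y − ∂B₂/∂z = -10*y - 2*z - 3
(∇×B)₂ = ∂B₁/∂z − ∂B₃/∂x = 6*x*z - 3*x
(∇×B)₃ = ∂B₂/∂x − ∂B₁/∂y = 0
∇×B = (-10*y - 2*z - 3, 6*x*z - 3*x, 0)
At (3, 2, 3): (-29, 45, 0).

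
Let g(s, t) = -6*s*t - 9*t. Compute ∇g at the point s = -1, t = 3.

∂g/∂s = -6*t
∂g/∂t = -6*s - 9
∇g = (-6*t, -6*s - 9)
At (-1, 3): (-18, -3).

(-18, -3)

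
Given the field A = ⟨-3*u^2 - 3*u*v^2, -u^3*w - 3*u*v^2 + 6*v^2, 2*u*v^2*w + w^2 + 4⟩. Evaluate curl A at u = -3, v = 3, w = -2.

(45, 36, -27)

(∇×A)₁ = ∂A₃/∂v − ∂A₂/∂w = u^3 + 4*u*v*w
(∇×A)₂ = ∂A₁/∂w − ∂A₃/∂u = -2*v^2*w
(∇×A)₃ = ∂A₂/∂u − ∂A₁/∂v = -3*u^2*w + 6*u*v - 3*v^2
∇×A = (u^3 + 4*u*v*w, -2*v^2*w, -3*u^2*w + 6*u*v - 3*v^2)
At (-3, 3, -2): (45, 36, -27).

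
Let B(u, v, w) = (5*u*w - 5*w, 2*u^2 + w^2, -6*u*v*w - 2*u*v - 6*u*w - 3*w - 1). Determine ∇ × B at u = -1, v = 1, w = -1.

(-2, -20, -4)

(∇×B)₁ = ∂B₃/∂v − ∂B₂/∂w = -6*u*w - 2*u - 2*w
(∇×B)₂ = ∂B₁/∂w − ∂B₃/∂u = 5*u + 6*v*w + 2*v + 6*w - 5
(∇×B)₃ = ∂B₂/∂u − ∂B₁/∂v = 4*u
∇×B = (-6*u*w - 2*u - 2*w, 5*u + 6*v*w + 2*v + 6*w - 5, 4*u)
At (-1, 1, -1): (-2, -20, -4).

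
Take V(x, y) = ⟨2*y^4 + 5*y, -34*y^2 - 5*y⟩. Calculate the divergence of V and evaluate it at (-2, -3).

∂V₁/∂x = 0
∂V₂/∂y = -68*y - 5
∇·V = -68*y - 5
At (-2, -3): 199.

199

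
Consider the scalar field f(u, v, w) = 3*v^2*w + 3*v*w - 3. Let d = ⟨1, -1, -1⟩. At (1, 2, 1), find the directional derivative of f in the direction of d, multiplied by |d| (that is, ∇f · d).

∂f/∂u = 0
∂f/∂v = 6*v*w + 3*w
∂f/∂w = 3*v^2 + 3*v
∇f at (1, 2, 1) = (0, 15, 18)
∇f · d = (0)(1) + (15)(-1) + (18)(-1) = -33

-33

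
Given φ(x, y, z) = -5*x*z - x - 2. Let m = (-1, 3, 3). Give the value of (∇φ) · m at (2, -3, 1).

∂φ/∂x = -5*z - 1
∂φ/∂y = 0
∂φ/∂z = -5*x
∇φ at (2, -3, 1) = (-6, 0, -10)
∇φ · m = (-6)(-1) + (0)(3) + (-10)(3) = -24

-24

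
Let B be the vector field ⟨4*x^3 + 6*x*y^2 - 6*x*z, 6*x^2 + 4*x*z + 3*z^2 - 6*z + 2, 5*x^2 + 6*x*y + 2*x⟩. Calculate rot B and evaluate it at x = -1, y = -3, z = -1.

(10, 32, -52)

(∇×B)₁ = ∂B₃/∂y − ∂B₂/∂z = 2*x - 6*z + 6
(∇×B)₂ = ∂B₁/∂z − ∂B₃/∂x = -16*x - 6*y - 2
(∇×B)₃ = ∂B₂/∂x − ∂B₁/∂y = -12*x*y + 12*x + 4*z
∇×B = (2*x - 6*z + 6, -16*x - 6*y - 2, -12*x*y + 12*x + 4*z)
At (-1, -3, -1): (10, 32, -52).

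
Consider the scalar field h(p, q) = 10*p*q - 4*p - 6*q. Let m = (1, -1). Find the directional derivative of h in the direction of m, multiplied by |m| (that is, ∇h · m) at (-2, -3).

∂h/∂p = 10*q - 4
∂h/∂q = 10*p - 6
∇h at (-2, -3) = (-34, -26)
∇h · m = (-34)(1) + (-26)(-1) = -8

-8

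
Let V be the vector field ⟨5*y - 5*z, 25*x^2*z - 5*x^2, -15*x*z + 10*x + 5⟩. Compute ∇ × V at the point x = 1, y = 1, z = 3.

(∇×V)₁ = ∂V₃/∂y − ∂V₂/∂z = -25*x^2
(∇×V)₂ = ∂V₁/∂z − ∂V₃/∂x = 15*z - 15
(∇×V)₃ = ∂V₂/∂x − ∂V₁/∂y = 50*x*z - 10*x - 5
∇×V = (-25*x^2, 15*z - 15, 50*x*z - 10*x - 5)
At (1, 1, 3): (-25, 30, 135).

(-25, 30, 135)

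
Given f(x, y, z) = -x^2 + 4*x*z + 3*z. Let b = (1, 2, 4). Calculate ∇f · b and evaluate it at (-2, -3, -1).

-20

∂f/∂x = -2*x + 4*z
∂f/∂y = 0
∂f/∂z = 4*x + 3
∇f at (-2, -3, -1) = (0, 0, -5)
∇f · b = (0)(1) + (0)(2) + (-5)(4) = -20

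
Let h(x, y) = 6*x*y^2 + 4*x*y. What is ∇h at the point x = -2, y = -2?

(16, 40)

∂h/∂x = 6*y^2 + 4*y
∂h/∂y = 12*x*y + 4*x
∇h = (6*y^2 + 4*y, 12*x*y + 4*x)
At (-2, -2): (16, 40).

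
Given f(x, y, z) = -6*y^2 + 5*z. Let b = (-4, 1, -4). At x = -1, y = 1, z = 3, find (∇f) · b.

-32

∂f/∂x = 0
∂f/∂y = -12*y
∂f/∂z = 5
∇f at (-1, 1, 3) = (0, -12, 5)
∇f · b = (0)(-4) + (-12)(1) + (5)(-4) = -32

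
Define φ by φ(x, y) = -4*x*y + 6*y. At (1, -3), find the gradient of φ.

(12, 2)

∂φ/∂x = -4*y
∂φ/∂y = -4*x + 6
∇φ = (-4*y, -4*x + 6)
At (1, -3): (12, 2).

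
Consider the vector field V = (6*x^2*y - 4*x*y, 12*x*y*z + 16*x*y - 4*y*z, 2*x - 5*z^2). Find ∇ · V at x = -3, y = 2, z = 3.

∂V₁/∂x = 12*x*y - 4*y
∂V₂/∂y = 12*x*z + 16*x - 4*z
∂V₃/∂z = -10*z
∇·V = 12*x*y + 12*x*z + 16*x - 4*y - 14*z
At (-3, 2, 3): -278.

-278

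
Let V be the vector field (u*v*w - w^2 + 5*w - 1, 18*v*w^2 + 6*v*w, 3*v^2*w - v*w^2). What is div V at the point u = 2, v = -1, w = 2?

89

∂V₁/∂u = v*w
∂V₂/∂v = 18*w^2 + 6*w
∂V₃/∂w = 3*v^2 - 2*v*w
∇·V = 3*v^2 - v*w + 18*w^2 + 6*w
At (2, -1, 2): 89.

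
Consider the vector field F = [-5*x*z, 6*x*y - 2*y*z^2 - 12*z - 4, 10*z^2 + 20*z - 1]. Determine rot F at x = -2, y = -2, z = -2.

(∇×F)₁ = ∂F₃/∂y − ∂F₂/∂z = 4*y*z + 12
(∇×F)₂ = ∂F₁/∂z − ∂F₃/∂x = -5*x
(∇×F)₃ = ∂F₂/∂x − ∂F₁/∂y = 6*y
∇×F = (4*y*z + 12, -5*x, 6*y)
At (-2, -2, -2): (28, 10, -12).

(28, 10, -12)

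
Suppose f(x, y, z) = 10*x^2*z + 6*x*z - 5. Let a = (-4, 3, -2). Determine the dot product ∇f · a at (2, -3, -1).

∂f/∂x = 20*x*z + 6*z
∂f/∂y = 0
∂f/∂z = 10*x^2 + 6*x
∇f at (2, -3, -1) = (-46, 0, 52)
∇f · a = (-46)(-4) + (0)(3) + (52)(-2) = 80

80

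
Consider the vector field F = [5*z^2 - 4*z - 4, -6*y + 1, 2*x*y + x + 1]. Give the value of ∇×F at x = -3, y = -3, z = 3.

(∇×F)₁ = ∂F₃/∂y − ∂F₂/∂z = 2*x
(∇×F)₂ = ∂F₁/∂z − ∂F₃/∂x = -2*y + 10*z - 5
(∇×F)₃ = ∂F₂/∂x − ∂F₁/∂y = 0
∇×F = (2*x, -2*y + 10*z - 5, 0)
At (-3, -3, 3): (-6, 31, 0).

(-6, 31, 0)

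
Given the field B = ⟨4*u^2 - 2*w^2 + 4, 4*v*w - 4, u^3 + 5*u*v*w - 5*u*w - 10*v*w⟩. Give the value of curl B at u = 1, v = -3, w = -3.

(∇×B)₁ = ∂B₃/∂v − ∂B₂/∂w = 5*u*w - 4*v - 10*w
(∇×B)₂ = ∂B₁/∂w − ∂B₃/∂u = -3*u^2 - 5*v*w + w
(∇×B)₃ = ∂B₂/∂u − ∂B₁/∂v = 0
∇×B = (5*u*w - 4*v - 10*w, -3*u^2 - 5*v*w + w, 0)
At (1, -3, -3): (27, -51, 0).

(27, -51, 0)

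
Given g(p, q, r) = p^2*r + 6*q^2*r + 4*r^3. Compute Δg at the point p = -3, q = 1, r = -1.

∂²g/∂p² = 2*r
∂²g/∂q² = 12*r
∂²g/∂r² = 24*r
∇²g = 38*r
At (-3, 1, -1): -38.

-38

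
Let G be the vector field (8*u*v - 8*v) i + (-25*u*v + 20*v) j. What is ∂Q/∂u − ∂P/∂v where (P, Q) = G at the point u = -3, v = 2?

-18

∂G₂/∂u = -25*v
∂G₁/∂v = 8*u - 8
Scalar curl = -8*u - 25*v + 8
At (-3, 2): -18.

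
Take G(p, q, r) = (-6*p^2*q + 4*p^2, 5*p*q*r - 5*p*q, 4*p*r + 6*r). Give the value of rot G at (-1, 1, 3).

(∇×G)₁ = ∂G₃/∂q − ∂G₂/∂r = -5*p*q
(∇×G)₂ = ∂G₁/∂r − ∂G₃/∂p = -4*r
(∇×G)₃ = ∂G₂/∂p − ∂G₁/∂q = 6*p^2 + 5*q*r - 5*q
∇×G = (-5*p*q, -4*r, 6*p^2 + 5*q*r - 5*q)
At (-1, 1, 3): (5, -12, 16).

(5, -12, 16)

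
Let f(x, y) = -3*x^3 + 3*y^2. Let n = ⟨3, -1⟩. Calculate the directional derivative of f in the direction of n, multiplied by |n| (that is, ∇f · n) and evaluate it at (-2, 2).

-120

∂f/∂x = -9*x^2
∂f/∂y = 6*y
∇f at (-2, 2) = (-36, 12)
∇f · n = (-36)(3) + (12)(-1) = -120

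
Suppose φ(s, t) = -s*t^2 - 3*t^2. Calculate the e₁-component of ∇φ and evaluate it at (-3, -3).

-9

(∇φ)_1 = ∂φ/∂s = -t^2
At (-3, -3): -9.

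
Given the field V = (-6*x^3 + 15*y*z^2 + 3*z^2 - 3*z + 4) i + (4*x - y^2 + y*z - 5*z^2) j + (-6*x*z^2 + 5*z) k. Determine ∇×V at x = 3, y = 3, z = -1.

(∇×V)₁ = ∂V₃/∂y − ∂V₂/∂z = -y + 10*z
(∇×V)₂ = ∂V₁/∂z − ∂V₃/∂x = 30*y*z + 6*z^2 + 6*z - 3
(∇×V)₃ = ∂V₂/∂x − ∂V₁/∂y = -15*z^2 + 4
∇×V = (-y + 10*z, 30*y*z + 6*z^2 + 6*z - 3, -15*z^2 + 4)
At (3, 3, -1): (-13, -93, -11).

(-13, -93, -11)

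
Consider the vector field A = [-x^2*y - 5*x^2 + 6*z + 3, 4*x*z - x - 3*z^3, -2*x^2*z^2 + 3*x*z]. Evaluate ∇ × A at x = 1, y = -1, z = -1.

(5, 13, -4)

(∇×A)₁ = ∂A₃/∂y − ∂A₂/∂z = -4*x + 9*z^2
(∇×A)₂ = ∂A₁/∂z − ∂A₃/∂x = 4*x*z^2 - 3*z + 6
(∇×A)₃ = ∂A₂/∂x − ∂A₁/∂y = x^2 + 4*z - 1
∇×A = (-4*x + 9*z^2, 4*x*z^2 - 3*z + 6, x^2 + 4*z - 1)
At (1, -1, -1): (5, 13, -4).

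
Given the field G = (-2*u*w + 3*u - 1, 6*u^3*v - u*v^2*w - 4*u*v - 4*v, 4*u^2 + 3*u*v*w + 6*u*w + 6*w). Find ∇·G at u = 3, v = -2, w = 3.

185

∂G₁/∂u = -2*w + 3
∂G₂/∂v = 6*u^3 - 2*u*v*w - 4*u - 4
∂G₃/∂w = 3*u*v + 6*u + 6
∇·G = 6*u^3 - 2*u*v*w + 3*u*v + 2*u - 2*w + 5
At (3, -2, 3): 185.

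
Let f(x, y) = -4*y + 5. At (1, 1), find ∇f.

(0, -4)

∂f/∂x = 0
∂f/∂y = -4
∇f = (0, -4)
At (1, 1): (0, -4).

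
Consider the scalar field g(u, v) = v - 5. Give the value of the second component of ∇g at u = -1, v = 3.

1

(∇g)_2 = ∂g/∂v = 1
At (-1, 3): 1.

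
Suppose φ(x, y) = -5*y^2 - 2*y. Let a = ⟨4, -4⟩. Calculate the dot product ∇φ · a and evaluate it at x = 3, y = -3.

-112

∂φ/∂x = 0
∂φ/∂y = -10*y - 2
∇φ at (3, -3) = (0, 28)
∇φ · a = (0)(4) + (28)(-4) = -112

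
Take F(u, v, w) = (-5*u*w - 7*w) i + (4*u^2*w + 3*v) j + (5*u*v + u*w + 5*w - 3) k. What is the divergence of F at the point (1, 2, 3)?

-6

∂F₁/∂u = -5*w
∂F₂/∂v = 3
∂F₃/∂w = u + 5
∇·F = u - 5*w + 8
At (1, 2, 3): -6.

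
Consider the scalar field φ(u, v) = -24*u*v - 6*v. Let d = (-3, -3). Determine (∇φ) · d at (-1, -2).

-198

∂φ/∂u = -24*v
∂φ/∂v = -24*u - 6
∇φ at (-1, -2) = (48, 18)
∇φ · d = (48)(-3) + (18)(-3) = -198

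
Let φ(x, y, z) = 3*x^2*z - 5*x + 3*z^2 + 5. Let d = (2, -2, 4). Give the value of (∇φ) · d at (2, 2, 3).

182

∂φ/∂x = 6*x*z - 5
∂φ/∂y = 0
∂φ/∂z = 3*x^2 + 6*z
∇φ at (2, 2, 3) = (31, 0, 30)
∇φ · d = (31)(2) + (0)(-2) + (30)(4) = 182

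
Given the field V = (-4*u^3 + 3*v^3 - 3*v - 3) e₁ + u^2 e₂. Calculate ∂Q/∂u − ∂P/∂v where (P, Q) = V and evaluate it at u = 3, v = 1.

0

∂V₂/∂u = 2*u
∂V₁/∂v = 9*v^2 - 3
Scalar curl = 2*u - 9*v^2 + 3
At (3, 1): 0.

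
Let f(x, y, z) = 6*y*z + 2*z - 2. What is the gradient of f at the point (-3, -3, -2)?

∂f/∂x = 0
∂f/∂y = 6*z
∂f/∂z = 6*y + 2
∇f = (0, 6*z, 6*y + 2)
At (-3, -3, -2): (0, -12, -16).

(0, -12, -16)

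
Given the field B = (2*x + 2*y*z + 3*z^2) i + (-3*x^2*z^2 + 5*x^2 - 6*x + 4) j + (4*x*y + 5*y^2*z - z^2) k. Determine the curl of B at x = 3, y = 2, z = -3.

(∇×B)₁ = ∂B₃/∂y − ∂B₂/∂z = 6*x^2*z + 4*x + 10*y*z
(∇×B)₂ = ∂B₁/∂z − ∂B₃/∂x = -2*y + 6*z
(∇×B)₃ = ∂B₂/∂x − ∂B₁/∂y = -6*x*z^2 + 10*x - 2*z - 6
∇×B = (6*x^2*z + 4*x + 10*y*z, -2*y + 6*z, -6*x*z^2 + 10*x - 2*z - 6)
At (3, 2, -3): (-210, -22, -132).

(-210, -22, -132)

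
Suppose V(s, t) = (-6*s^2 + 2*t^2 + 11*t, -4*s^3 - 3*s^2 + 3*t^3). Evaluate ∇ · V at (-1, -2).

∂V₁/∂s = -12*s
∂V₂/∂t = 9*t^2
∇·V = -12*s + 9*t^2
At (-1, -2): 48.

48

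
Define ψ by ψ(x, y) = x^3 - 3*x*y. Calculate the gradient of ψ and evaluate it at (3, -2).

(33, -9)

∂ψ/∂x = 3*x^2 - 3*y
∂ψ/∂y = -3*x
∇ψ = (3*x^2 - 3*y, -3*x)
At (3, -2): (33, -9).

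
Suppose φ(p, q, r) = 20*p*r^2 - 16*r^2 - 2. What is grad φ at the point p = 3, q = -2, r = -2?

(80, 0, -176)

∂φ/∂p = 20*r^2
∂φ/∂q = 0
∂φ/∂r = 40*p*r - 32*r
∇φ = (20*r^2, 0, 40*p*r - 32*r)
At (3, -2, -2): (80, 0, -176).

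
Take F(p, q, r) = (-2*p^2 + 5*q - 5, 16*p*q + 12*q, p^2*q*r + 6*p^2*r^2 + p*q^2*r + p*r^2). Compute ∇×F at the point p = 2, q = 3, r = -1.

(∇×F)₁ = ∂F₃/∂q − ∂F₂/∂r = p^2*r + 2*p*q*r
(∇×F)₂ = ∂F₁/∂r − ∂F₃/∂p = -2*p*q*r - 12*p*r^2 - q^2*r - r^2
(∇×F)₃ = ∂F₂/∂p − ∂F₁/∂q = 16*q - 5
∇×F = (p^2*r + 2*p*q*r, -2*p*q*r - 12*p*r^2 - q^2*r - r^2, 16*q - 5)
At (2, 3, -1): (-16, -4, 43).

(-16, -4, 43)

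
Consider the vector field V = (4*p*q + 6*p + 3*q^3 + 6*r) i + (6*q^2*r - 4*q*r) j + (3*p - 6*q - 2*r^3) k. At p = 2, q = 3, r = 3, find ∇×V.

(-48, 3, -89)

(∇×V)₁ = ∂V₃/∂q − ∂V₂/∂r = -6*q^2 + 4*q - 6
(∇×V)₂ = ∂V₁/∂r − ∂V₃/∂p = 3
(∇×V)₃ = ∂V₂/∂p − ∂V₁/∂q = -4*p - 9*q^2
∇×V = (-6*q^2 + 4*q - 6, 3, -4*p - 9*q^2)
At (2, 3, 3): (-48, 3, -89).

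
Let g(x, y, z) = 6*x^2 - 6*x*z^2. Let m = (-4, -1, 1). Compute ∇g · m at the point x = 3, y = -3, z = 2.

-120

∂g/∂x = 12*x - 6*z^2
∂g/∂y = 0
∂g/∂z = -12*x*z
∇g at (3, -3, 2) = (12, 0, -72)
∇g · m = (12)(-4) + (0)(-1) + (-72)(1) = -120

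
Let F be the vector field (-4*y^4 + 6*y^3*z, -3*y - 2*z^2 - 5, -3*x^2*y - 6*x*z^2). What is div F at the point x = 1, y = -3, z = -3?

∂F₁/∂x = 0
∂F₂/∂y = -3
∂F₃/∂z = -12*x*z
∇·F = -12*x*z - 3
At (1, -3, -3): 33.

33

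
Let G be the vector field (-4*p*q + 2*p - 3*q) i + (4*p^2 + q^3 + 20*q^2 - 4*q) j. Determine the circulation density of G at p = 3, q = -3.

39

∂G₂/∂p = 8*p
∂G₁/∂q = -4*p - 3
Scalar curl = 12*p + 3
At (3, -3): 39.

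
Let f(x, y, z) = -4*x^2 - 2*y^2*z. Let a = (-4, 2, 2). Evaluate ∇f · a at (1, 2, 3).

-32

∂f/∂x = -8*x
∂f/∂y = -4*y*z
∂f/∂z = -2*y^2
∇f at (1, 2, 3) = (-8, -24, -8)
∇f · a = (-8)(-4) + (-24)(2) + (-8)(2) = -32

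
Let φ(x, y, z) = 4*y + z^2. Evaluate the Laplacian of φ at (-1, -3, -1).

∂²φ/∂x² = 0
∂²φ/∂y² = 0
∂²φ/∂z² = 2
∇²φ = 2
At (-1, -3, -1): 2.

2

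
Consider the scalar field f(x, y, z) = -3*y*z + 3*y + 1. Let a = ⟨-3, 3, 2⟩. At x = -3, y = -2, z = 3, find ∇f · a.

∂f/∂x = 0
∂f/∂y = -3*z + 3
∂f/∂z = -3*y
∇f at (-3, -2, 3) = (0, -6, 6)
∇f · a = (0)(-3) + (-6)(3) + (6)(2) = -6

-6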